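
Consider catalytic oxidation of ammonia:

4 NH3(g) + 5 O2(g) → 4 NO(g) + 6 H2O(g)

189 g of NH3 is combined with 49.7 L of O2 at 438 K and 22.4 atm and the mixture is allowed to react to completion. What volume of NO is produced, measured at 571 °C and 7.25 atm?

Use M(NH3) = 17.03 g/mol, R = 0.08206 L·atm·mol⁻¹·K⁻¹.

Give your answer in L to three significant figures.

106 L

n(NH3) = 189 / 17.03 = 11.10 mol
n(O2) = PV/RT = (22.4 × 49.7) / (0.08206 × 438) = 30.97 mol
For 11.10 mol NH3, stoichiometry requires (5/4) × 11.10 = 13.88 mol O2; 30.97 mol is available, so NH3 is limiting.
n(NO) = (4/4) × 11.10 = 11.10 mol
V(NO) = nRT/P = 11.10 × 0.08206 × 844.15 / 7.25 = 106.1 L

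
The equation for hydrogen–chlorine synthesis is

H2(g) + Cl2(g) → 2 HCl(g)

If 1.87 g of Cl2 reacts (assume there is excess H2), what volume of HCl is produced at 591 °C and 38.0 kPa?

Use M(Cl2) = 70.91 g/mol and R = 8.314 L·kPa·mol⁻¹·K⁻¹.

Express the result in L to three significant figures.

9.97 L

n(Cl2) = 1.870 / 70.91 = 0.02637 mol
n(HCl) = (2/1) × 0.02637 = 0.05274 mol
V = nRT/P = 0.05274 × 8.314 × 864.15 / 38.0 = 9.971 L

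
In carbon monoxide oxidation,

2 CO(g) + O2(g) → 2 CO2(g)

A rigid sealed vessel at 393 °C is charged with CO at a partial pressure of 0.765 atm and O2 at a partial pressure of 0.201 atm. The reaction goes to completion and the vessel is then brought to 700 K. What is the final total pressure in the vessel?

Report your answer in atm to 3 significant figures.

Because the vessel is rigid and T is held at 393 °C, work the stoichiometry in partial pressures (P_i = n_iRT/V).
P(O2) required for 0.765 atm of CO = (1/2) × 0.765 = 0.3825 atm; available 0.201 atm, so O2 is limiting.
P(CO) remaining = 0.765 − (2/1) × 0.201 = 0.3630 atm
P(gaseous products) = (2)/1 × 0.201 = 0.4020 atm
P_total at 393 °C = 0.3630 + 0.4020 = 0.7650 atm
Scaling to 700 K: P = 0.7650 × 700/666.15 = 0.8039 atm

0.804 atm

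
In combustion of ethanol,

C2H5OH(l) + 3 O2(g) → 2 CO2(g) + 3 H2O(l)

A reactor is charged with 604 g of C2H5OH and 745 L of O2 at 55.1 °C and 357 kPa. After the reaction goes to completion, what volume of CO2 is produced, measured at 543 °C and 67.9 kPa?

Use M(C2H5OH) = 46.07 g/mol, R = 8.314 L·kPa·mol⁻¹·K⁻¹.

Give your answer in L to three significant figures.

n(C2H5OH) = 604 / 46.07 = 13.11 mol
n(O2) = PV/RT = (357 × 745) / (8.314 × 328.25) = 97.46 mol
For 13.11 mol C2H5OH, stoichiometry requires (3/1) × 13.11 = 39.33 mol O2; 97.46 mol is available, so C2H5OH is limiting.
n(CO2) = (2/1) × 13.11 = 26.22 mol
V(CO2) = nRT/P = 26.22 × 8.314 × 816.15 / 67.9 = 2620 L

2620 L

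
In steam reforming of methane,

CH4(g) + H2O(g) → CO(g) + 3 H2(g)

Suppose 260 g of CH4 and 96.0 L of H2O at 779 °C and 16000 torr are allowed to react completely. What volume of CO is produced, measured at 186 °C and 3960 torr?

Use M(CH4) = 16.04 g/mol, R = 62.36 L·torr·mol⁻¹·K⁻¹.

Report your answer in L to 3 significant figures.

n(CH4) = 260 / 16.04 = 16.21 mol
n(H2O) = PV/RT = (16000 × 96.0) / (62.36 × 1052.15) = 23.41 mol
For 16.21 mol CH4, stoichiometry requires (1/1) × 16.21 = 16.21 mol H2O; 23.41 mol is available, so CH4 is limiting.
n(CO) = (1/1) × 16.21 = 16.21 mol
V(CO) = nRT/P = 16.21 × 62.36 × 459.15 / 3960 = 117.2 L

117 L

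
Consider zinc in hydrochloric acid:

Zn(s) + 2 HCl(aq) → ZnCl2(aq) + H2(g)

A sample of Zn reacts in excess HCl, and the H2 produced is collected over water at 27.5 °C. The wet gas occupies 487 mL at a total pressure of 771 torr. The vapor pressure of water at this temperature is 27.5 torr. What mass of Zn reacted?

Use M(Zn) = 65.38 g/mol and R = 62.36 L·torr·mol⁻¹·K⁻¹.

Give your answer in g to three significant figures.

P(H2) = 771 − 27.5 = 743.5 torr
n(H2) = PV/RT = (743.5 × 0.4870) / (62.36 × 300.65) = 0.01931 mol
n(Zn) = (1/1) × 0.01931 = 0.01931 mol
m(Zn) = 0.01931 × 65.38 = 1.262 g

1.26 g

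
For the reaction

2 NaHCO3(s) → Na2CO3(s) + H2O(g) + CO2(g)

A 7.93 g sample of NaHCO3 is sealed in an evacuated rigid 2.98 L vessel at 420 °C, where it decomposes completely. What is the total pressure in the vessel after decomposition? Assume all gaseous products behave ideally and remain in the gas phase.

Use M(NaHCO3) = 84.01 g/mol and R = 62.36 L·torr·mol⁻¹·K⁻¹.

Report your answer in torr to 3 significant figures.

1370 torr

n(NaHCO3) = 7.93 / 84.01 = 0.09439 mol
n(gas produced) = (2/2) × 0.09439 = 0.09439 mol
P = nRT/V = 0.09439 × 62.36 × 693.15 / 2.98 = 1369 torr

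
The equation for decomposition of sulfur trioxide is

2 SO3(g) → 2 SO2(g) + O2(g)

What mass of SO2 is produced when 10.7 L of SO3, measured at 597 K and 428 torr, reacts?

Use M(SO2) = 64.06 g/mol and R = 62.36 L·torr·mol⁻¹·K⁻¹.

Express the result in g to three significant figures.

7.88 g

n(SO3) = PV/RT = (428 × 10.7) / (62.36 × 597) = 0.1230 mol
n(SO2) = (2/2) × 0.1230 = 0.1230 mol
m(SO2) = 0.1230 × 64.06 = 7.879 g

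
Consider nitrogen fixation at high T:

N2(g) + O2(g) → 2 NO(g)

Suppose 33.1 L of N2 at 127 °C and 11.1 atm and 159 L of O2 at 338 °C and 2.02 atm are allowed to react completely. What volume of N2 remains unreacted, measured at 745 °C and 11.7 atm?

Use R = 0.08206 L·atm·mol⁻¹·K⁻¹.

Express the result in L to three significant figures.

34.2 L

n(N2) = PV/RT = (11.1 × 33.1) / (0.08206 × 400.15) = 11.19 mol
n(O2) = PV/RT = (2.02 × 159) / (0.08206 × 611.15) = 6.404 mol
For 11.19 mol N2, stoichiometry requires (1/1) × 11.19 = 11.19 mol O2; 6.404 mol is available, so O2 is limiting.
n(N2) consumed = (1/1) × 6.404 = 6.404 mol; remaining = 11.19 − 6.404 = 4.786 mol
V(N2) = nRT/P = 4.786 × 0.08206 × 1018.15 / 11.7 = 34.18 L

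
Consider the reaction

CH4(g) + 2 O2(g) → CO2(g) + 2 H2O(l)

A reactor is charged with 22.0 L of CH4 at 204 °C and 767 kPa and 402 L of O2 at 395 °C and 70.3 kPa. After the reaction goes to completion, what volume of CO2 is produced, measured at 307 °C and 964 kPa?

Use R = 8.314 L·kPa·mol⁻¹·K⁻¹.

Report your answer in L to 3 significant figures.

12.7 L

n(CH4) = PV/RT = (767 × 22.0) / (8.314 × 477.15) = 4.254 mol
n(O2) = PV/RT = (70.3 × 402) / (8.314 × 668.15) = 5.087 mol
For 4.254 mol CH4, stoichiometry requires (2/1) × 4.254 = 8.508 mol O2; 5.087 mol is available, so O2 is limiting.
n(CO2) = (1/2) × 5.087 = 2.543 mol
V(CO2) = nRT/P = 2.543 × 8.314 × 580.15 / 964 = 12.72 L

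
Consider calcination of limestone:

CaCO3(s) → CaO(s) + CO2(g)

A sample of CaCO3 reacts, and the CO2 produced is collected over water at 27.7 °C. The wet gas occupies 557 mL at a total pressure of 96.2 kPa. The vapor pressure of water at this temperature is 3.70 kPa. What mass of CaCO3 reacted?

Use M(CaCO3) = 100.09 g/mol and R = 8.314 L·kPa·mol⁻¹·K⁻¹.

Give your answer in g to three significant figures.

P(CO2) = 96.2 − 3.70 = 92.50 kPa
n(CO2) = PV/RT = (92.50 × 0.5570) / (8.314 × 300.85) = 0.02060 mol
n(CaCO3) = (1/1) × 0.02060 = 0.02060 mol
m(CaCO3) = 0.02060 × 100.09 = 2.062 g

2.06 g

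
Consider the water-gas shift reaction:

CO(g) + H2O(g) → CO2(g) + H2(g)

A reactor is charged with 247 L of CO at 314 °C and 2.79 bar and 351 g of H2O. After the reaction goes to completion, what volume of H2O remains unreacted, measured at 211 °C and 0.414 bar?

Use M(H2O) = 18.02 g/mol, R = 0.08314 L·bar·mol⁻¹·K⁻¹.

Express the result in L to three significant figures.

521 L

n(CO) = PV/RT = (2.79 × 247) / (0.08314 × 587.15) = 14.12 mol
n(H2O) = 351 / 18.02 = 19.48 mol
For 14.12 mol CO, stoichiometry requires (1/1) × 14.12 = 14.12 mol H2O; 19.48 mol is available, so CO is limiting.
n(H2O) consumed = (1/1) × 14.12 = 14.12 mol; remaining = 19.48 − 14.12 = 5.360 mol
V(H2O) = nRT/P = 5.360 × 0.08314 × 484.15 / 0.414 = 521.1 L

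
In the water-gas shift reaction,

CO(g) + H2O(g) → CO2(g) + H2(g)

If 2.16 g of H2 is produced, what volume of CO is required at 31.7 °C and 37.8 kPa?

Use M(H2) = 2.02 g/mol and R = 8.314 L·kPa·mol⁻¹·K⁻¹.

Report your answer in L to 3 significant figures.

n(H2) = 2.160 / 2.02 = 1.069 mol
n(CO) = (1/1) × 1.069 = 1.069 mol
V = nRT/P = 1.069 × 8.314 × 304.85 / 37.8 = 71.68 L

71.7 L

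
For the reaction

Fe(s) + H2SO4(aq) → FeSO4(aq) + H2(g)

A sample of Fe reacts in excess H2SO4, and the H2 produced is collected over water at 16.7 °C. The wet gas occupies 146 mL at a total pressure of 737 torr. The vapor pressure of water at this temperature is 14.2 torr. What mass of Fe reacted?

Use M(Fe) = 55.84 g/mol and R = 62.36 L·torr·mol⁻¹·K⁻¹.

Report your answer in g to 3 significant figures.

P(H2) = 737 − 14.2 = 722.8 torr
n(H2) = PV/RT = (722.8 × 0.1460) / (62.36 × 289.85) = 0.005838 mol
n(Fe) = (1/1) × 0.005838 = 0.005838 mol
m(Fe) = 0.005838 × 55.84 = 0.3260 g

0.326 g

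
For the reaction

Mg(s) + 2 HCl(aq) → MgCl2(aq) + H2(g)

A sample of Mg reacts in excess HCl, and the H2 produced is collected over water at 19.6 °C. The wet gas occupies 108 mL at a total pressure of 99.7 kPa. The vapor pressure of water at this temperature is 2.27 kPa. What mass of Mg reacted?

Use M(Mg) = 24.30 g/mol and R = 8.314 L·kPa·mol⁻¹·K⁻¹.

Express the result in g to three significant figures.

0.105 g

P(H2) = 99.7 − 2.27 = 97.43 kPa
n(H2) = PV/RT = (97.43 × 0.1080) / (8.314 × 292.75) = 0.004323 mol
n(Mg) = (1/1) × 0.004323 = 0.004323 mol
m(Mg) = 0.004323 × 24.30 = 0.1050 g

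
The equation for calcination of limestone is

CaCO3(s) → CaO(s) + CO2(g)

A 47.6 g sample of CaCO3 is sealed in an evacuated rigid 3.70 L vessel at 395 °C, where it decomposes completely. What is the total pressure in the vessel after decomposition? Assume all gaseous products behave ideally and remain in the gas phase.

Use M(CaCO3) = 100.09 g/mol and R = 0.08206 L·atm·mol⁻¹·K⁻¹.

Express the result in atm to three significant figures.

7.05 atm

n(CaCO3) = 47.6 / 100.09 = 0.4756 mol
n(gas produced) = (1/1) × 0.4756 = 0.4756 mol
P = nRT/V = 0.4756 × 0.08206 × 668.15 / 3.70 = 7.048 atm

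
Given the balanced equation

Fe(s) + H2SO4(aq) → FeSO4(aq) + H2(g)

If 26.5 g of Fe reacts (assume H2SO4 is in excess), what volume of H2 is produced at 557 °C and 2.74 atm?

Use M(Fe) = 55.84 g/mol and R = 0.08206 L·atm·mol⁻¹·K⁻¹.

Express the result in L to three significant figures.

11.8 L

n(Fe) = 26.50 / 55.84 = 0.4746 mol
n(H2) = (1/1) × 0.4746 = 0.4746 mol
V = nRT/P = 0.4746 × 0.08206 × 830.15 / 2.74 = 11.80 L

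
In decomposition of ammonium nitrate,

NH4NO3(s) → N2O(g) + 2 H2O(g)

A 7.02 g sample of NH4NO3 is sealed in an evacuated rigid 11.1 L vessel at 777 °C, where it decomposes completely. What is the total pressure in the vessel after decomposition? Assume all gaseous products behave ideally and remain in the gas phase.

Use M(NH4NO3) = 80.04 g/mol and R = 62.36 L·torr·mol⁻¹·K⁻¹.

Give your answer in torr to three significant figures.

n(NH4NO3) = 7.02 / 80.04 = 0.08771 mol
n(gas produced) = (3/1) × 0.08771 = 0.2631 mol
P = nRT/V = 0.2631 × 62.36 × 1050.15 / 11.1 = 1552 torr

1550 torr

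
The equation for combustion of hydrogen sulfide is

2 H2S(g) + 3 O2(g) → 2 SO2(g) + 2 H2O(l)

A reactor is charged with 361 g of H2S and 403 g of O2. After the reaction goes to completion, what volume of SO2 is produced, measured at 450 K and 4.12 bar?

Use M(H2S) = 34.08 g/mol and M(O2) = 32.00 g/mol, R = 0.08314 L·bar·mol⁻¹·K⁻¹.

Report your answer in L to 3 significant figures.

76.2 L

n(H2S) = 361 / 34.08 = 10.59 mol
n(O2) = 403 / 32.00 = 12.59 mol
For 10.59 mol H2S, stoichiometry requires (3/2) × 10.59 = 15.88 mol O2; 12.59 mol is available, so O2 is limiting.
n(SO2) = (2/3) × 12.59 = 8.393 mol
V(SO2) = nRT/P = 8.393 × 0.08314 × 450 / 4.12 = 76.22 L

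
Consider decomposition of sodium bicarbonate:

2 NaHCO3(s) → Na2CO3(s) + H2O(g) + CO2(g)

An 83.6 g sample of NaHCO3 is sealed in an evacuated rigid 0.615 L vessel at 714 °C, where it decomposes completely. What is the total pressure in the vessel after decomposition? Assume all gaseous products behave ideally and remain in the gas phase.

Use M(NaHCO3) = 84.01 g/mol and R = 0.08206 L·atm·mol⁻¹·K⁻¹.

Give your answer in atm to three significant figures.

n(NaHCO3) = 83.6 / 84.01 = 0.9951 mol
n(gas produced) = (2/2) × 0.9951 = 0.9951 mol
P = nRT/V = 0.9951 × 0.08206 × 987.15 / 0.615 = 131.1 atm

131 atm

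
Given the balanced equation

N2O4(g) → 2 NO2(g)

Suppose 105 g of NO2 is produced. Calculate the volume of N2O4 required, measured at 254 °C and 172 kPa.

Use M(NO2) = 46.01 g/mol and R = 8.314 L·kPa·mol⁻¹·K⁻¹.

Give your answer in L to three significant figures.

29.1 L

n(NO2) = 105.0 / 46.01 = 2.282 mol
n(N2O4) = (1/2) × 2.282 = 1.141 mol
V = nRT/P = 1.141 × 8.314 × 527.15 / 172 = 29.07 L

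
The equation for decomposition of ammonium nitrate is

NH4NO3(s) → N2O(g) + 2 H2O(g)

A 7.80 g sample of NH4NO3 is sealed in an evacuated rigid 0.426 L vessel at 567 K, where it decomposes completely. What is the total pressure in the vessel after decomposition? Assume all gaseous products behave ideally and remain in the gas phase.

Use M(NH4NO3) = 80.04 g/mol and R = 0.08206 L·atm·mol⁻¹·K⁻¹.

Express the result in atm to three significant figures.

31.9 atm

n(NH4NO3) = 7.80 / 80.04 = 0.09745 mol
n(gas produced) = (3/1) × 0.09745 = 0.2923 mol
P = nRT/V = 0.2923 × 0.08206 × 567 / 0.426 = 31.93 atm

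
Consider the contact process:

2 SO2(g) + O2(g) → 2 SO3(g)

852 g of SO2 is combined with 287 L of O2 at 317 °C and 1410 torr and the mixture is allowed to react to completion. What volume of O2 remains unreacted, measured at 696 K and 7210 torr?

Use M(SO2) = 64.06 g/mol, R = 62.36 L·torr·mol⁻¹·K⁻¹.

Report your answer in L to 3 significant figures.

n(SO2) = 852 / 64.06 = 13.30 mol
n(O2) = PV/RT = (1410 × 287) / (62.36 × 590.15) = 11.00 mol
For 13.30 mol SO2, stoichiometry requires (1/2) × 13.30 = 6.650 mol O2; 11.00 mol is available, so SO2 is limiting.
n(O2) consumed = (1/2) × 13.30 = 6.650 mol; remaining = 11.00 − 6.650 = 4.350 mol
V(O2) = nRT/P = 4.350 × 62.36 × 696 / 7210 = 26.19 L

26.2 L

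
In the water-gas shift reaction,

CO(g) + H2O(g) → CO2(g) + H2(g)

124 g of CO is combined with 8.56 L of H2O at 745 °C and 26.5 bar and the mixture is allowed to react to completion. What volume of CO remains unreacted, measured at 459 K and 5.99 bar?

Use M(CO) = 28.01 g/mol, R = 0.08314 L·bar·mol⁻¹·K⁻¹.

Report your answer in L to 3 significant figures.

11.1 L

n(CO) = 124 / 28.01 = 4.427 mol
n(H2O) = PV/RT = (26.5 × 8.56) / (0.08314 × 1018.15) = 2.680 mol
For 4.427 mol CO, stoichiometry requires (1/1) × 4.427 = 4.427 mol H2O; 2.680 mol is available, so H2O is limiting.
n(CO) consumed = (1/1) × 2.680 = 2.680 mol; remaining = 4.427 − 2.680 = 1.747 mol
V(CO) = nRT/P = 1.747 × 0.08314 × 459 / 5.99 = 11.13 L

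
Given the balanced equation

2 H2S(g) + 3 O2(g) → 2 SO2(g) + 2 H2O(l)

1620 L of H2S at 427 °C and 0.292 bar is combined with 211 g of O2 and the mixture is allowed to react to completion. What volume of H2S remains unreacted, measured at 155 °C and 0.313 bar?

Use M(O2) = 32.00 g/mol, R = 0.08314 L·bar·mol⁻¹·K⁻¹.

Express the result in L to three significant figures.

n(H2S) = PV/RT = (0.292 × 1620) / (0.08314 × 700.15) = 8.126 mol
n(O2) = 211 / 32.00 = 6.594 mol
For 8.126 mol H2S, stoichiometry requires (3/2) × 8.126 = 12.19 mol O2; 6.594 mol is available, so O2 is limiting.
n(H2S) consumed = (2/3) × 6.594 = 4.396 mol; remaining = 8.126 − 4.396 = 3.730 mol
V(H2S) = nRT/P = 3.730 × 0.08314 × 428.15 / 0.313 = 424.2 L

424 L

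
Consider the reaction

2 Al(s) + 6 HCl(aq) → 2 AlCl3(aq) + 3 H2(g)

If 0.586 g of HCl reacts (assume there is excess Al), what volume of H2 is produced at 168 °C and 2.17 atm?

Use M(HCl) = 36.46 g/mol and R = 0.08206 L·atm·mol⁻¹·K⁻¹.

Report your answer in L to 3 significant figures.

n(HCl) = 0.5860 / 36.46 = 0.01607 mol
n(H2) = (3/6) × 0.01607 = 0.008035 mol
V = nRT/P = 0.008035 × 0.08206 × 441.15 / 2.17 = 0.1340 L

0.134 L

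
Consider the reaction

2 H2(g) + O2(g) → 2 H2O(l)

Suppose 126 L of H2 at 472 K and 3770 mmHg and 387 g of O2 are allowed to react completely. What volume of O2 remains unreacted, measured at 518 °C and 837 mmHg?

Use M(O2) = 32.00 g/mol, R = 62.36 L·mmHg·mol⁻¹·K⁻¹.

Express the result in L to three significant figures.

n(H2) = PV/RT = (3770 × 126) / (62.36 × 472) = 16.14 mol
n(O2) = 387 / 32.00 = 12.09 mol
For 16.14 mol H2, stoichiometry requires (1/2) × 16.14 = 8.070 mol O2; 12.09 mol is available, so H2 is limiting.
n(O2) consumed = (1/2) × 16.14 = 8.070 mol; remaining = 12.09 − 8.070 = 4.020 mol
V(O2) = nRT/P = 4.020 × 62.36 × 791.15 / 837 = 237.0 L

237 L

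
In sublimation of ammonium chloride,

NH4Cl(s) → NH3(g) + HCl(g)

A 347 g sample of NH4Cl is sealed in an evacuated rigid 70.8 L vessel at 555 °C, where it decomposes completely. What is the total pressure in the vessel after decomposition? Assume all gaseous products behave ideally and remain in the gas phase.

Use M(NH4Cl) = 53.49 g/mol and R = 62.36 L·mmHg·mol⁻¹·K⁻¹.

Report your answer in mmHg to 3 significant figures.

n(NH4Cl) = 347 / 53.49 = 6.487 mol
n(gas produced) = (2/1) × 6.487 = 12.97 mol
P = nRT/V = 12.97 × 62.36 × 828.15 / 70.8 = 9461 mmHg

9460 mmHg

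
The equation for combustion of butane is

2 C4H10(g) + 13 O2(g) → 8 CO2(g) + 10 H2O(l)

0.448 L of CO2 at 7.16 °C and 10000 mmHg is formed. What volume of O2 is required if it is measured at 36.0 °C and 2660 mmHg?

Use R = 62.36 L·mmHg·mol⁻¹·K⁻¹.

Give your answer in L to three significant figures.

3.02 L

n(CO2) = PV/RT = (10000 × 0.448) / (62.36 × 280.31) = 0.2563 mol
n(O2) = (13/8) × 0.2563 = 0.4165 mol
V = nRT/P = 0.4165 × 62.36 × 309.15 / 2660 = 3.019 L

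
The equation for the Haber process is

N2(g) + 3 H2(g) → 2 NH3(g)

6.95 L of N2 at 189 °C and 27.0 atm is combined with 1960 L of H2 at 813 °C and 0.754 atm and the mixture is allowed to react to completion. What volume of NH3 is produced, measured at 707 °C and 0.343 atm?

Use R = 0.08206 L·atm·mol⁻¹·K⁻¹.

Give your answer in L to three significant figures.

2320 L

n(N2) = PV/RT = (27.0 × 6.95) / (0.08206 × 462.15) = 4.948 mol
n(H2) = PV/RT = (0.754 × 1960) / (0.08206 × 1086.15) = 16.58 mol
For 4.948 mol N2, stoichiometry requires (3/1) × 4.948 = 14.84 mol H2; 16.58 mol is available, so N2 is limiting.
n(NH3) = (2/1) × 4.948 = 9.896 mol
V(NH3) = nRT/P = 9.896 × 0.08206 × 980.15 / 0.343 = 2321 L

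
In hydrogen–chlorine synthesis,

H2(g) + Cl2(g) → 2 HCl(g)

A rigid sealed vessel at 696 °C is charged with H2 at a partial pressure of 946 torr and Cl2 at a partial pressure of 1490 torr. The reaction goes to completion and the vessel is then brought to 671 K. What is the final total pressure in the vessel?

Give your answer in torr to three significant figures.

1690 torr

With V and T fixed, P_i ∝ n_i, so the mole ratios apply directly to partial pressures at 696 °C.
P(Cl2) required for 946 torr of H2 = (1/1) × 946 = 946.0 torr; available 1490 torr, so H2 is limiting.
P(Cl2) remaining = 1490 − (1/1) × 946 = 544.0 torr
P(gaseous products) = (2)/1 × 946 = 1892 torr
P_total at 696 °C = 544.0 + 1892 = 2436 torr
Scaling to 671 K: P = 2436 × 671/969.15 = 1687 torr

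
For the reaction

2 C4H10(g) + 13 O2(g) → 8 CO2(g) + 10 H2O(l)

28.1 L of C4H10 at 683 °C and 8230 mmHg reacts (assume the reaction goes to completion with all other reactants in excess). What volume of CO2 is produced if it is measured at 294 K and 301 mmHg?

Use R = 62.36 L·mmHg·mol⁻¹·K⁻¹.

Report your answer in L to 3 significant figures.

n(C4H10) = PV/RT = (8230 × 28.1) / (62.36 × 956.15) = 3.879 mol
n(CO2) = (8/2) × 3.879 = 15.52 mol
V = nRT/P = 15.52 × 62.36 × 294 / 301 = 945.3 L

945 L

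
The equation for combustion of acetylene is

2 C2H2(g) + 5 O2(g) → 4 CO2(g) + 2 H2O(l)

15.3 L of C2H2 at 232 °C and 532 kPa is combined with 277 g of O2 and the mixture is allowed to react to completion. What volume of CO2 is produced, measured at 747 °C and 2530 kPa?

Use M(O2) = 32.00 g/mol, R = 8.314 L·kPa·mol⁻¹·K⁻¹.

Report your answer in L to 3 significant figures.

n(C2H2) = PV/RT = (532 × 15.3) / (8.314 × 505.15) = 1.938 mol
n(O2) = 277 / 32.00 = 8.656 mol
For 1.938 mol C2H2, stoichiometry requires (5/2) × 1.938 = 4.845 mol O2; 8.656 mol is available, so C2H2 is limiting.
n(CO2) = (4/2) × 1.938 = 3.876 mol
V(CO2) = nRT/P = 3.876 × 8.314 × 1020.15 / 2530 = 12.99 L

13.0 L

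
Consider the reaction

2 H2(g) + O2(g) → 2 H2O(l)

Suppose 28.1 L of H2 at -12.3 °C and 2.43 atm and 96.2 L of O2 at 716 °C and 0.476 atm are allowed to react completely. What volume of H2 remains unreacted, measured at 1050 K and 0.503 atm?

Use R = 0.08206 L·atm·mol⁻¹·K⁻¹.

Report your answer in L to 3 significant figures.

353 L

n(H2) = PV/RT = (2.43 × 28.1) / (0.08206 × 260.85) = 3.190 mol
n(O2) = PV/RT = (0.476 × 96.2) / (0.08206 × 989.15) = 0.5641 mol
For 3.190 mol H2, stoichiometry requires (1/2) × 3.190 = 1.595 mol O2; 0.5641 mol is available, so O2 is limiting.
n(H2) consumed = (2/1) × 0.5641 = 1.128 mol; remaining = 3.190 − 1.128 = 2.062 mol
V(H2) = nRT/P = 2.062 × 0.08206 × 1050 / 0.503 = 353.2 L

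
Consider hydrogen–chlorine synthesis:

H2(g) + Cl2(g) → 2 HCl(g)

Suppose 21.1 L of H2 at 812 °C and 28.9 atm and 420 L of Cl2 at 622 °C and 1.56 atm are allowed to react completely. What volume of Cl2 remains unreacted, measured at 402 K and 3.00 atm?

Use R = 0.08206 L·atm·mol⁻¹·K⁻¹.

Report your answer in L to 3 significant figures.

n(H2) = PV/RT = (28.9 × 21.1) / (0.08206 × 1085.15) = 6.848 mol
n(Cl2) = PV/RT = (1.56 × 420) / (0.08206 × 895.15) = 8.920 mol
For 6.848 mol H2, stoichiometry requires (1/1) × 6.848 = 6.848 mol Cl2; 8.920 mol is available, so H2 is limiting.
n(Cl2) consumed = (1/1) × 6.848 = 6.848 mol; remaining = 8.920 − 6.848 = 2.072 mol
V(Cl2) = nRT/P = 2.072 × 0.08206 × 402 / 3.00 = 22.78 L

22.8 L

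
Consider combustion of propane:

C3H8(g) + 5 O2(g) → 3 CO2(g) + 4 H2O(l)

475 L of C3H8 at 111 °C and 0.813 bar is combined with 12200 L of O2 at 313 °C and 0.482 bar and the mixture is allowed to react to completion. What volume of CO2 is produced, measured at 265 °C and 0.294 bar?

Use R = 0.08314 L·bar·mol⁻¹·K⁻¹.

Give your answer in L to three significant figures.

n(C3H8) = PV/RT = (0.813 × 475) / (0.08314 × 384.15) = 12.09 mol
n(O2) = PV/RT = (0.482 × 12200) / (0.08314 × 586.15) = 120.7 mol
For 12.09 mol C3H8, stoichiometry requires (5/1) × 12.09 = 60.45 mol O2; 120.7 mol is available, so C3H8 is limiting.
n(CO2) = (3/1) × 12.09 = 36.27 mol
V(CO2) = nRT/P = 36.27 × 0.08314 × 538.15 / 0.294 = 5520 L

5520 L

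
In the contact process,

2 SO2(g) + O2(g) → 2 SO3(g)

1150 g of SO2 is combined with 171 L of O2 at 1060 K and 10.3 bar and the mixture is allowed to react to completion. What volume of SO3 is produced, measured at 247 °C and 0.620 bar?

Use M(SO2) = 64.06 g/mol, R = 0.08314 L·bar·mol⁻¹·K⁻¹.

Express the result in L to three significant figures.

1250 L

n(SO2) = 1150 / 64.06 = 17.95 mol
n(O2) = PV/RT = (10.3 × 171) / (0.08314 × 1060) = 19.99 mol
For 17.95 mol SO2, stoichiometry requires (1/2) × 17.95 = 8.975 mol O2; 19.99 mol is available, so SO2 is limiting.
n(SO3) = (2/2) × 17.95 = 17.95 mol
V(SO3) = nRT/P = 17.95 × 0.08314 × 520.15 / 0.620 = 1252 L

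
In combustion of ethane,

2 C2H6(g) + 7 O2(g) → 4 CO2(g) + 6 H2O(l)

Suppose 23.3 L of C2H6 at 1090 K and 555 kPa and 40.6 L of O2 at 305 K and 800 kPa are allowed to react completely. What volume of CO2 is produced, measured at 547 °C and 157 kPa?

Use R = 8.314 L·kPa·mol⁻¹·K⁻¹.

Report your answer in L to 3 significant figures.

124 L

n(C2H6) = PV/RT = (555 × 23.3) / (8.314 × 1090) = 1.427 mol
n(O2) = PV/RT = (800 × 40.6) / (8.314 × 305) = 12.81 mol
For 1.427 mol C2H6, stoichiometry requires (7/2) × 1.427 = 4.995 mol O2; 12.81 mol is available, so C2H6 is limiting.
n(CO2) = (4/2) × 1.427 = 2.854 mol
V(CO2) = nRT/P = 2.854 × 8.314 × 820.15 / 157 = 124.0 L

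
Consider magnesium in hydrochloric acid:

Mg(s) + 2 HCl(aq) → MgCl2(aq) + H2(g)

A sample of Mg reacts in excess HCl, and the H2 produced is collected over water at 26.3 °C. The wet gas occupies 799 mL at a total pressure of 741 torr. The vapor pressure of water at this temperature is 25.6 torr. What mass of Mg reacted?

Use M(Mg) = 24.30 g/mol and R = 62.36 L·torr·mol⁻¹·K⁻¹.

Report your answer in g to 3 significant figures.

0.744 g

P(H2) = 741 − 25.6 = 715.4 torr
n(H2) = PV/RT = (715.4 × 0.7990) / (62.36 × 299.45) = 0.03061 mol
n(Mg) = (1/1) × 0.03061 = 0.03061 mol
m(Mg) = 0.03061 × 24.30 = 0.7438 g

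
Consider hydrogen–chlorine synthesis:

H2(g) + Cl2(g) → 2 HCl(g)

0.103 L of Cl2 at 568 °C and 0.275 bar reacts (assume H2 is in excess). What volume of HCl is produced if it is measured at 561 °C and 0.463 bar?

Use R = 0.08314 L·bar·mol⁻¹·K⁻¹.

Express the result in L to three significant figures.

n(Cl2) = PV/RT = (0.275 × 0.103) / (0.08314 × 841.15) = 0.0004050 mol
n(HCl) = (2/1) × 0.0004050 = 0.0008100 mol
V = nRT/P = 0.0008100 × 0.08314 × 834.15 / 0.463 = 0.1213 L

0.121 L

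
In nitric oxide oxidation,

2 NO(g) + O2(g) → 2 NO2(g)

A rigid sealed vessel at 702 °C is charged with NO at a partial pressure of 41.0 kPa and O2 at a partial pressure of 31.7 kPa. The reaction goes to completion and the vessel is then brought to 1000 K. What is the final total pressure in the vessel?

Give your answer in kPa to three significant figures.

Because the vessel is rigid and T is held at 702 °C, work the stoichiometry in partial pressures (P_i = n_iRT/V).
P(O2) required for 41.0 kPa of NO = (1/2) × 41.0 = 20.50 kPa; available 31.7 kPa, so NO is limiting.
P(O2) remaining = 31.7 − (1/2) × 41.0 = 11.20 kPa
P(gaseous products) = (2)/2 × 41.0 = 41.00 kPa
P_total at 702 °C = 11.20 + 41.00 = 52.20 kPa
Scaling to 1000 K: P = 52.20 × 1000/975.15 = 53.53 kPa

53.5 kPa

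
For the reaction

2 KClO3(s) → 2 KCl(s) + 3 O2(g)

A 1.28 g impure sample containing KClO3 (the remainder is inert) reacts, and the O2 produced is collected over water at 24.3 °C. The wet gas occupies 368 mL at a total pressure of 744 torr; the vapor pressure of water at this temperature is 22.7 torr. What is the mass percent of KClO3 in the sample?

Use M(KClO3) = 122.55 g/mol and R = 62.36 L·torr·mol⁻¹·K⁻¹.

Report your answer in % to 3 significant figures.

91.3 %

P(O2) = 744 − 22.7 = 721.3 torr
n(O2) = PV/RT = (721.3 × 0.3680) / (62.36 × 297.45) = 0.01431 mol
n(KClO3) = (2/3) × 0.01431 = 0.009540 mol
m(KClO3) = 0.009540 × 122.55 = 1.169 g
%KClO3 = 1.169 / 1.28 × 100 = 91.33%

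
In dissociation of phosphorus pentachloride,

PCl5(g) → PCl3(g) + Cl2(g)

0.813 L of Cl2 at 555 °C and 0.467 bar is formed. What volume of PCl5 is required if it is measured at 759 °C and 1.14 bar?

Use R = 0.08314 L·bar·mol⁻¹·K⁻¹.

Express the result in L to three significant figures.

0.415 L

n(Cl2) = PV/RT = (0.467 × 0.813) / (0.08314 × 828.15) = 0.005514 mol
n(PCl5) = (1/1) × 0.005514 = 0.005514 mol
V = nRT/P = 0.005514 × 0.08314 × 1032.15 / 1.14 = 0.4151 L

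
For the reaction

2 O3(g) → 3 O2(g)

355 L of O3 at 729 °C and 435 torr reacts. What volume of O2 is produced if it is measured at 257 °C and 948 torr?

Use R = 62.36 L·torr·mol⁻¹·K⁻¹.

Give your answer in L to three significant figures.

n(O3) = PV/RT = (435 × 355) / (62.36 × 1002.15) = 2.471 mol
n(O2) = (3/2) × 2.471 = 3.707 mol
V = nRT/P = 3.707 × 62.36 × 530.15 / 948 = 129.3 L

129 L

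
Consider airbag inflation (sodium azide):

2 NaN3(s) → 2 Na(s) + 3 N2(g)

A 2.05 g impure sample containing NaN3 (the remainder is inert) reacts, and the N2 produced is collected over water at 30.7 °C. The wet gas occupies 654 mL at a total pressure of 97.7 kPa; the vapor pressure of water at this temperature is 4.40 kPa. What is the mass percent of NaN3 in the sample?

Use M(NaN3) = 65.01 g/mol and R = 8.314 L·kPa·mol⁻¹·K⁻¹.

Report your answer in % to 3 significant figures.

51.1 %

P(N2) = 97.7 − 4.40 = 93.30 kPa
n(N2) = PV/RT = (93.30 × 0.6540) / (8.314 × 303.85) = 0.02415 mol
n(NaN3) = (2/3) × 0.02415 = 0.01610 mol
m(NaN3) = 0.01610 × 65.01 = 1.047 g
%NaN3 = 1.047 / 2.05 × 100 = 51.07%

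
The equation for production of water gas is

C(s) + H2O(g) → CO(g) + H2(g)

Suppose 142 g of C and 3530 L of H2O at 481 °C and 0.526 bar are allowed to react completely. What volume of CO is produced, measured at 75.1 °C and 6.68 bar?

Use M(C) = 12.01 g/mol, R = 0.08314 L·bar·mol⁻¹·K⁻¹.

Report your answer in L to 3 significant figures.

51.2 L

n(C) = 142 / 12.01 = 11.82 mol
n(H2O) = PV/RT = (0.526 × 3530) / (0.08314 × 754.15) = 29.61 mol
For 11.82 mol C, stoichiometry requires (1/1) × 11.82 = 11.82 mol H2O; 29.61 mol is available, so C is limiting.
n(CO) = (1/1) × 11.82 = 11.82 mol
V(CO) = nRT/P = 11.82 × 0.08314 × 348.25 / 6.68 = 51.23 L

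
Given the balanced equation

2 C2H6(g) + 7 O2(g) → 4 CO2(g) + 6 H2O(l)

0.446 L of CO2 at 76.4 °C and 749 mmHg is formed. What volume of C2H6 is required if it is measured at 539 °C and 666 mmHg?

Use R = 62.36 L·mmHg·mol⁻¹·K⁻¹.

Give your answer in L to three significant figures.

0.583 L

n(CO2) = PV/RT = (749 × 0.446) / (62.36 × 349.55) = 0.01533 mol
n(C2H6) = (2/4) × 0.01533 = 0.007665 mol
V = nRT/P = 0.007665 × 62.36 × 812.15 / 666 = 0.5829 L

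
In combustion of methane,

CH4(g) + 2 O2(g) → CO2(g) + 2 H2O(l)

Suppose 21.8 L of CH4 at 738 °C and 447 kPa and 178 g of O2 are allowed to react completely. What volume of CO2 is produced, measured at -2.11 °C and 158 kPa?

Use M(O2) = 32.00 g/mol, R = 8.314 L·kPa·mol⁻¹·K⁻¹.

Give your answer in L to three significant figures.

16.5 L

n(CH4) = PV/RT = (447 × 21.8) / (8.314 × 1011.15) = 1.159 mol
n(O2) = 178 / 32.00 = 5.562 mol
For 1.159 mol CH4, stoichiometry requires (2/1) × 1.159 = 2.318 mol O2; 5.562 mol is available, so CH4 is limiting.
n(CO2) = (1/1) × 1.159 = 1.159 mol
V(CO2) = nRT/P = 1.159 × 8.314 × 271.04 / 158 = 16.53 L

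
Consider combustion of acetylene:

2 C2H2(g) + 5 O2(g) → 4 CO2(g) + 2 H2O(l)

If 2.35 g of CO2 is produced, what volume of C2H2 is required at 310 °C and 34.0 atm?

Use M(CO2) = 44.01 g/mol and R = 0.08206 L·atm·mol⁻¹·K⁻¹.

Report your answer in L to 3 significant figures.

0.0376 L

n(CO2) = 2.350 / 44.01 = 0.05340 mol
n(C2H2) = (2/4) × 0.05340 = 0.02670 mol
V = nRT/P = 0.02670 × 0.08206 × 583.15 / 34.0 = 0.03758 L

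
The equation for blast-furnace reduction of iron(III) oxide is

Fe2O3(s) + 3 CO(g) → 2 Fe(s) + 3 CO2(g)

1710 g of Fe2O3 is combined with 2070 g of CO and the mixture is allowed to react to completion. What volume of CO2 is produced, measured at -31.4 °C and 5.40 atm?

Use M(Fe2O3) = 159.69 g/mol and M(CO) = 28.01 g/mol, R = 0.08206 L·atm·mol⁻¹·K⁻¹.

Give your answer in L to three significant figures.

118 L

n(Fe2O3) = 1710 / 159.69 = 10.71 mol
n(CO) = 2070 / 28.01 = 73.90 mol
For 10.71 mol Fe2O3, stoichiometry requires (3/1) × 10.71 = 32.13 mol CO; 73.90 mol is available, so Fe2O3 is limiting.
n(CO2) = (3/1) × 10.71 = 32.13 mol
V(CO2) = nRT/P = 32.13 × 0.08206 × 241.75 / 5.40 = 118.0 L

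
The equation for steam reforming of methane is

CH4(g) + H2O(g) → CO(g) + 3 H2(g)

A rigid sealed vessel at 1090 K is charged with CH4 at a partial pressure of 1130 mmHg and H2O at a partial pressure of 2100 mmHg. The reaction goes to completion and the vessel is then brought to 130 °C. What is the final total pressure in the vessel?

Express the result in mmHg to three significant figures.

Because the vessel is rigid and T is held at 1090 K, work the stoichiometry in partial pressures (P_i = n_iRT/V).
P(H2O) required for 1130 mmHg of CH4 = (1/1) × 1130 = 1130 mmHg; available 2100 mmHg, so CH4 is limiting.
P(H2O) remaining = 2100 − (1/1) × 1130 = 970.0 mmHg
P(gaseous products) = (1+3)/1 × 1130 = 4520 mmHg
P_total at 1090 K = 970.0 + 4520 = 5490 mmHg
Scaling to 130 °C: P = 5490 × 403.15/1090 = 2031 mmHg

2030 mmHg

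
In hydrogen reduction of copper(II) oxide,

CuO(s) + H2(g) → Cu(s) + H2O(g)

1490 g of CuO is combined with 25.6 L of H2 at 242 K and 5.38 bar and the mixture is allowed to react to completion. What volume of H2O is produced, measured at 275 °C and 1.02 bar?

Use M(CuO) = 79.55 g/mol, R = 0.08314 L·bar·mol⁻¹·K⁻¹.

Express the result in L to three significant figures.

n(CuO) = 1490 / 79.55 = 18.73 mol
n(H2) = PV/RT = (5.38 × 25.6) / (0.08314 × 242) = 6.845 mol
For 18.73 mol CuO, stoichiometry requires (1/1) × 18.73 = 18.73 mol H2; 6.845 mol is available, so H2 is limiting.
n(H2O) = (1/1) × 6.845 = 6.845 mol
V(H2O) = nRT/P = 6.845 × 0.08314 × 548.15 / 1.02 = 305.8 L

306 L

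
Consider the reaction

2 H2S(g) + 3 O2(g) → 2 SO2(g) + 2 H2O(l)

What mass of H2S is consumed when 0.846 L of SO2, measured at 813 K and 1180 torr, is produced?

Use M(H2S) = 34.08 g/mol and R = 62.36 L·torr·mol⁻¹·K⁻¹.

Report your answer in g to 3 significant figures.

n(SO2) = PV/RT = (1180 × 0.846) / (62.36 × 813) = 0.01969 mol
n(H2S) = (2/2) × 0.01969 = 0.01969 mol
m(H2S) = 0.01969 × 34.08 = 0.6710 g

0.671 g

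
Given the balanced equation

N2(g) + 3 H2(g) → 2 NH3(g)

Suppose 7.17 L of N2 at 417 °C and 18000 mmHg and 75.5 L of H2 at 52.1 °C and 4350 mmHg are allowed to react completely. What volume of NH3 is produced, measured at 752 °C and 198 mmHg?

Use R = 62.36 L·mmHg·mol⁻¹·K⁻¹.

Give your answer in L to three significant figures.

n(N2) = PV/RT = (18000 × 7.17) / (62.36 × 690.15) = 2.999 mol
n(H2) = PV/RT = (4350 × 75.5) / (62.36 × 325.25) = 16.19 mol
For 2.999 mol N2, stoichiometry requires (3/1) × 2.999 = 8.997 mol H2; 16.19 mol is available, so N2 is limiting.
n(NH3) = (2/1) × 2.999 = 5.998 mol
V(NH3) = nRT/P = 5.998 × 62.36 × 1025.15 / 198 = 1937 L

1940 L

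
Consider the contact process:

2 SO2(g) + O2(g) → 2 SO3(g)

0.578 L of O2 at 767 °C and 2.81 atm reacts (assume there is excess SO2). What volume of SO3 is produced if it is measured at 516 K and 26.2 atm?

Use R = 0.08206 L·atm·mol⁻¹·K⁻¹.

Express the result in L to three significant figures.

0.0615 L

n(O2) = PV/RT = (2.81 × 0.578) / (0.08206 × 1040.15) = 0.01903 mol
n(SO3) = (2/1) × 0.01903 = 0.03806 mol
V = nRT/P = 0.03806 × 0.08206 × 516 / 26.2 = 0.06151 L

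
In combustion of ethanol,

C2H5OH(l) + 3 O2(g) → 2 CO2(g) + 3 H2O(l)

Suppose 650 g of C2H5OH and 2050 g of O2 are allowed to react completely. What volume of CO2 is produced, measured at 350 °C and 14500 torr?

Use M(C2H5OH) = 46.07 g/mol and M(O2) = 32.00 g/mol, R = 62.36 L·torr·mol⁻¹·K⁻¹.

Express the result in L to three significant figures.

n(C2H5OH) = 650 / 46.07 = 14.11 mol
n(O2) = 2050 / 32.00 = 64.06 mol
For 14.11 mol C2H5OH, stoichiometry requires (3/1) × 14.11 = 42.33 mol O2; 64.06 mol is available, so C2H5OH is limiting.
n(CO2) = (2/1) × 14.11 = 28.22 mol
V(CO2) = nRT/P = 28.22 × 62.36 × 623.15 / 14500 = 75.63 L

75.6 L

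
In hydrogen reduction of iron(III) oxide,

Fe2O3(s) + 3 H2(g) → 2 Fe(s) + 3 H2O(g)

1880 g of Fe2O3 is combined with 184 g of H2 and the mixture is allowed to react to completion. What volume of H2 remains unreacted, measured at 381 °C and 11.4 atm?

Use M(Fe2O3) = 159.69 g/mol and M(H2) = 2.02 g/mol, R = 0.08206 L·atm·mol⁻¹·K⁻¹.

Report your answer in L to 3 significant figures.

n(Fe2O3) = 1880 / 159.69 = 11.77 mol
n(H2) = 184 / 2.02 = 91.09 mol
For 11.77 mol Fe2O3, stoichiometry requires (3/1) × 11.77 = 35.31 mol H2; 91.09 mol is available, so Fe2O3 is limiting.
n(H2) consumed = (3/1) × 11.77 = 35.31 mol; remaining = 91.09 − 35.31 = 55.78 mol
V(H2) = nRT/P = 55.78 × 0.08206 × 654.15 / 11.4 = 262.7 L

263 L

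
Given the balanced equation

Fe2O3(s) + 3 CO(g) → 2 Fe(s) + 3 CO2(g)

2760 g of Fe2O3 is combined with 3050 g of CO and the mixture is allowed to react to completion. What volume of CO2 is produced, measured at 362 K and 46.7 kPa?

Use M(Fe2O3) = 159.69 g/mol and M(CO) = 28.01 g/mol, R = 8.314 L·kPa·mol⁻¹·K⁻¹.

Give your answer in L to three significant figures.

n(Fe2O3) = 2760 / 159.69 = 17.28 mol
n(CO) = 3050 / 28.01 = 108.9 mol
For 17.28 mol Fe2O3, stoichiometry requires (3/1) × 17.28 = 51.84 mol CO; 108.9 mol is available, so Fe2O3 is limiting.
n(CO2) = (3/1) × 17.28 = 51.84 mol
V(CO2) = nRT/P = 51.84 × 8.314 × 362 / 46.7 = 3341 L

3340 L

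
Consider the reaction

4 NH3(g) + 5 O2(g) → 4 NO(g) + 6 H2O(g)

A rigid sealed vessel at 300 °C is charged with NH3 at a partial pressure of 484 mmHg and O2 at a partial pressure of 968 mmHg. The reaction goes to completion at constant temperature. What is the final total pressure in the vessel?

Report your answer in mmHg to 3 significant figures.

At constant V, partial pressures at 300 °C are proportional to moles, so apply stoichiometry directly to pressures.
P(O2) required for 484 mmHg of NH3 = (5/4) × 484 = 605.0 mmHg; available 968 mmHg, so NH3 is limiting.
P(O2) remaining = 968 − (5/4) × 484 = 363.0 mmHg
P(gaseous products) = (4+6)/4 × 484 = 1210 mmHg
P_total at 300 °C = 363.0 + 1210 = 1573 mmHg

1570 mmHg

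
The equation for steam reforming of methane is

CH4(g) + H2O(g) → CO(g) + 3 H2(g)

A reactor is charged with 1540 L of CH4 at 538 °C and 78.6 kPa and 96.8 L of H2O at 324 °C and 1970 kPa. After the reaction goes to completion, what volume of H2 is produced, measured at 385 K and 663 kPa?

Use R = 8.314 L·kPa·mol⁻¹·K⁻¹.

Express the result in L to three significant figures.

n(CH4) = PV/RT = (78.6 × 1540) / (8.314 × 811.15) = 17.95 mol
n(H2O) = PV/RT = (1970 × 96.8) / (8.314 × 597.15) = 38.41 mol
For 17.95 mol CH4, stoichiometry requires (1/1) × 17.95 = 17.95 mol H2O; 38.41 mol is available, so CH4 is limiting.
n(H2) = (3/1) × 17.95 = 53.85 mol
V(H2) = nRT/P = 53.85 × 8.314 × 385 / 663 = 260.0 L

260 L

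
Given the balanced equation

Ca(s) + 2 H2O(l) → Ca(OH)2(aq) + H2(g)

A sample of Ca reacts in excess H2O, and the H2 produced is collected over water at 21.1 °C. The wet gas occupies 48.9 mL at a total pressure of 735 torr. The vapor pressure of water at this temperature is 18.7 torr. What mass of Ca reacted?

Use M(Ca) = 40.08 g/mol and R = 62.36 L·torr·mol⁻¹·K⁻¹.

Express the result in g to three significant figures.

0.0765 g

P(H2) = 735 − 18.7 = 716.3 torr
n(H2) = PV/RT = (716.3 × 0.04890) / (62.36 × 294.25) = 0.001909 mol
n(Ca) = (1/1) × 0.001909 = 0.001909 mol
m(Ca) = 0.001909 × 40.08 = 0.07651 g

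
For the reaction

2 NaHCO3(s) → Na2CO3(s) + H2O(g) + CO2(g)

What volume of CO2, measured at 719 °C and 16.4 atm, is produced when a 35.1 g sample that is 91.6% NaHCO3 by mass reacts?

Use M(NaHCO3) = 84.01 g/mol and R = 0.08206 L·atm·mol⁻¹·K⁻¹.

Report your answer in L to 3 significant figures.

mass of NaHCO3 = 35.1 × 91.6/100 = 32.15 g
n(NaHCO3) = 32.15 / 84.01 = 0.3827 mol
n(CO2) = (1/2) × 0.3827 = 0.1913 mol
V = nRT/P = 0.1913 × 0.08206 × 992.15 / 16.4 = 0.9497 L

0.950 L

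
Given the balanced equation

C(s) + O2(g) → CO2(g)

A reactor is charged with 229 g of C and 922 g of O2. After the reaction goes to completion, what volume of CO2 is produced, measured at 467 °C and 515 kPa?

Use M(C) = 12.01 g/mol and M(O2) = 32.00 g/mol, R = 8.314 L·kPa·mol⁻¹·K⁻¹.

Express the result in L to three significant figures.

228 L

n(C) = 229 / 12.01 = 19.07 mol
n(O2) = 922 / 32.00 = 28.81 mol
For 19.07 mol C, stoichiometry requires (1/1) × 19.07 = 19.07 mol O2; 28.81 mol is available, so C is limiting.
n(CO2) = (1/1) × 19.07 = 19.07 mol
V(CO2) = nRT/P = 19.07 × 8.314 × 740.15 / 515 = 227.9 L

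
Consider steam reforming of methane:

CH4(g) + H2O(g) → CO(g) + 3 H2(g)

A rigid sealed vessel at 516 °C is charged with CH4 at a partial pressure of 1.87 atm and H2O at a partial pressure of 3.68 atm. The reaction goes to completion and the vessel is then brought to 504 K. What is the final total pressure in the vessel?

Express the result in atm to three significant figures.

At constant V, partial pressures at 516 °C are proportional to moles, so apply stoichiometry directly to pressures.
P(H2O) required for 1.87 atm of CH4 = (1/1) × 1.87 = 1.870 atm; available 3.68 atm, so CH4 is limiting.
P(H2O) remaining = 3.68 − (1/1) × 1.87 = 1.810 atm
P(gaseous products) = (1+3)/1 × 1.87 = 7.480 atm
P_total at 516 °C = 1.810 + 7.480 = 9.290 atm
Scaling to 504 K: P = 9.290 × 504/789.15 = 5.933 atm

5.93 atm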